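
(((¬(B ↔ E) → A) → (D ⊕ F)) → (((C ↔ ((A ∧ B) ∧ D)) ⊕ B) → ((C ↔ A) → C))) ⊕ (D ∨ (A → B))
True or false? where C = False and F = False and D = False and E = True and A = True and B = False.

True

Substituting C=False, F=False, D=False, E=True, A=True, B=False:
B ↔ E = False ↔ True = False
¬(B ↔ E) = ¬False = True
¬(B ↔ E) → A = True → True = True
D ⊕ F = False ⊕ False = False
(¬(B ↔ E) → A) → (D ⊕ F) = True → False = False
A ∧ B = True ∧ False = False
(A ∧ B) ∧ D = False ∧ False = False
C ↔ ((A ∧ B) ∧ D) = False ↔ False = True
(C ↔ ((A ∧ B) ∧ D)) ⊕ B = True ⊕ False = True
C ↔ A = False ↔ True = False
(C ↔ A) → C = False → False = True
((C ↔ ((A ∧ B) ∧ D)) ⊕ B) → ((C ↔ A) → C) = True → True = True
((¬(B ↔ E) → A) → (D ⊕ F)) → (((C ↔ ((A ∧ B) ∧ D)) ⊕ B) → ((C ↔ A) → C)) = False → True = True
A → B = True → False = False
D ∨ (A → B) = False ∨ False = False
(((¬(B ↔ E) → A) → (D ⊕ F)) → (((C ↔ ((A ∧ B) ∧ D)) ⊕ B) → ((C ↔ A) → C))) ⊕ (D ∨ (A → B)) = True ⊕ False = True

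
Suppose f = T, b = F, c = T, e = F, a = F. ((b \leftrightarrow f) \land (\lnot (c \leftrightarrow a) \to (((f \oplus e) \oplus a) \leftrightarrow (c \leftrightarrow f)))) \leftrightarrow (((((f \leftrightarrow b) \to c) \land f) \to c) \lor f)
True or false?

F

Substituting f=T, b=F, c=T, e=F, a=F:
b \leftrightarrow f = F \leftrightarrow T = F
c \leftrightarrow a = T \leftrightarrow F = F
\lnot (c \leftrightarrow a) = \lnot F = T
f \oplus e = T \oplus F = T
(f \oplus e) \oplus a = T \oplus F = T
c \leftrightarrow f = T \leftrightarrow T = T
((f \oplus e) \oplus a) \leftrightarrow (c \leftrightarrow f) = T \leftrightarrow T = T
\lnot (c \leftrightarrow a) \to (((f \oplus e) \oplus a) \leftrightarrow (c \leftrightarrow f)) = T \to T = T
(b \leftrightarrow f) \land (\lnot (c \leftrightarrow a) \to (((f \oplus e) \oplus a) \leftrightarrow (c \leftrightarrow f))) = F \land T = F
f \leftrightarrow b = T \leftrightarrow F = F
(f \leftrightarrow b) \to c = F \to T = T
((f \leftrightarrow b) \to c) \land f = T \land T = T
(((f \leftrightarrow b) \to c) \land f) \to c = T \to T = T
((((f \leftrightarrow b) \to c) \land f) \to c) \lor f = T \lor T = T
((b \leftrightarrow f) \land (\lnot (c \leftrightarrow a) \to (((f \oplus e) \oplus a) \leftrightarrow (c \leftrightarrow f)))) \leftrightarrow (((((f \leftrightarrow b) \to c) \land f) \to c) \lor f) = F \leftrightarrow T = F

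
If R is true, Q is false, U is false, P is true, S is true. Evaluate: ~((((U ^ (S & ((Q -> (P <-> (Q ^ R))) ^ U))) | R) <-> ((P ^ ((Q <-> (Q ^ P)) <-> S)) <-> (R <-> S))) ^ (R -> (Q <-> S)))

F

Q ^ R = F ^ T = T
P <-> (Q ^ R) = T <-> T = T
Q -> (P <-> (Q ^ R)) = F -> T = T
(Q -> (P <-> (Q ^ R))) ^ U = T ^ F = T
S & ((Q -> (P <-> (Q ^ R))) ^ U) = T & T = T
U ^ (S & ((Q -> (P <-> (Q ^ R))) ^ U)) = F ^ T = T
(U ^ (S & ((Q -> (P <-> (Q ^ R))) ^ U))) | R = T | T = T
Q ^ P = F ^ T = T
Q <-> (Q ^ P) = F <-> T = F
(Q <-> (Q ^ P)) <-> S = F <-> T = F
P ^ ((Q <-> (Q ^ P)) <-> S) = T ^ F = T
R <-> S = T <-> T = T
(P ^ ((Q <-> (Q ^ P)) <-> S)) <-> (R <-> S) = T <-> T = T
((U ^ (S & ((Q -> (P <-> (Q ^ R))) ^ U))) | R) <-> ((P ^ ((Q <-> (Q ^ P)) <-> S)) <-> (R <-> S)) = T <-> T = T
Q <-> S = F <-> T = F
R -> (Q <-> S) = T -> F = F
(((U ^ (S & ((Q -> (P <-> (Q ^ R))) ^ U))) | R) <-> ((P ^ ((Q <-> (Q ^ P)) <-> S)) <-> (R <-> S))) ^ (R -> (Q <-> S)) = T ^ F = T
~((((U ^ (S & ((Q -> (P <-> (Q ^ R))) ^ U))) | R) <-> ((P ^ ((Q <-> (Q ^ P)) <-> S)) <-> (R <-> S))) ^ (R -> (Q <-> S))) = ~T = F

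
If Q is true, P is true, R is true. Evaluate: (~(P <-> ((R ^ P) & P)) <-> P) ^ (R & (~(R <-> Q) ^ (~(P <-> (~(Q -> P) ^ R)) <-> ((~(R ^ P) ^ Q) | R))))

R ^ P = True ^ True = False
(R ^ P) & P = False & True = False
P <-> ((R ^ P) & P) = True <-> False = False
~(P <-> ((R ^ P) & P)) = ~False = True
~(P <-> ((R ^ P) & P)) <-> P = True <-> True = True
R <-> Q = True <-> True = True
~(R <-> Q) = ~True = False
Q -> P = True -> True = True
~(Q -> P) = ~True = False
~(Q -> P) ^ R = False ^ True = True
P <-> (~(Q -> P) ^ R) = True <-> True = True
~(P <-> (~(Q -> P) ^ R)) = ~True = False
R ^ P = True ^ True = False
~(R ^ P) = ~False = True
~(R ^ P) ^ Q = True ^ True = False
(~(R ^ P) ^ Q) | R = False | True = True
~(P <-> (~(Q -> P) ^ R)) <-> ((~(R ^ P) ^ Q) | R) = False <-> True = False
~(R <-> Q) ^ (~(P <-> (~(Q -> P) ^ R)) <-> ((~(R ^ P) ^ Q) | R)) = False ^ False = False
R & (~(R <-> Q) ^ (~(P <-> (~(Q -> P) ^ R)) <-> ((~(R ^ P) ^ Q) | R))) = True & False = False
(~(P <-> ((R ^ P) & P)) <-> P) ^ (R & (~(R <-> Q) ^ (~(P <-> (~(Q -> P) ^ R)) <-> ((~(R ^ P) ^ Q) | R)))) = True ^ False = True

True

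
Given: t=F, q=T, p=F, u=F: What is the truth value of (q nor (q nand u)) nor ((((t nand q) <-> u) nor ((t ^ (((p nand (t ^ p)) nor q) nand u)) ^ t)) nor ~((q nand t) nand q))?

T

q nand u = T nand F = T
q nor (q nand u) = T nor T = F
t nand q = F nand T = T
(t nand q) <-> u = T <-> F = F
t ^ p = F ^ F = F
p nand (t ^ p) = F nand F = T
(p nand (t ^ p)) nor q = T nor T = F
((p nand (t ^ p)) nor q) nand u = F nand F = T
t ^ (((p nand (t ^ p)) nor q) nand u) = F ^ T = T
(t ^ (((p nand (t ^ p)) nor q) nand u)) ^ t = T ^ F = T
((t nand q) <-> u) nor ((t ^ (((p nand (t ^ p)) nor q) nand u)) ^ t) = F nor T = F
q nand t = T nand F = T
(q nand t) nand q = T nand T = F
~((q nand t) nand q) = ~F = T
(((t nand q) <-> u) nor ((t ^ (((p nand (t ^ p)) nor q) nand u)) ^ t)) nor ~((q nand t) nand q) = F nor T = F
(q nor (q nand u)) nor ((((t nand q) <-> u) nor ((t ^ (((p nand (t ^ p)) nor q) nand u)) ^ t)) nor ~((q nand t) nand q)) = F nor F = T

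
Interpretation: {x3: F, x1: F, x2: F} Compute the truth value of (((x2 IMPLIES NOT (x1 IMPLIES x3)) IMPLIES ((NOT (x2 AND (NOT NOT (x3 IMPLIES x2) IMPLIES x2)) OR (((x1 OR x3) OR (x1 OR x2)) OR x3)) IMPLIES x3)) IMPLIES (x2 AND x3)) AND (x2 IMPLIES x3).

T

Substituting x3=F, x1=F, x2=F:
x1 IMPLIES x3 = F IMPLIES F = T
NOT (x1 IMPLIES x3) = NOT T = F
x2 IMPLIES NOT (x1 IMPLIES x3) = F IMPLIES F = T
x3 IMPLIES x2 = F IMPLIES F = T
NOT (x3 IMPLIES x2) = NOT T = F
NOT NOT (x3 IMPLIES x2) = NOT F = T
NOT NOT (x3 IMPLIES x2) IMPLIES x2 = T IMPLIES F = F
x2 AND (NOT NOT (x3 IMPLIES x2) IMPLIES x2) = F AND F = F
NOT (x2 AND (NOT NOT (x3 IMPLIES x2) IMPLIES x2)) = NOT F = T
x1 OR x3 = F OR F = F
x1 OR x2 = F OR F = F
(x1 OR x3) OR (x1 OR x2) = F OR F = F
((x1 OR x3) OR (x1 OR x2)) OR x3 = F OR F = F
NOT (x2 AND (NOT NOT (x3 IMPLIES x2) IMPLIES x2)) OR (((x1 OR x3) OR (x1 OR x2)) OR x3) = T OR F = T
(NOT (x2 AND (NOT NOT (x3 IMPLIES x2) IMPLIES x2)) OR (((x1 OR x3) OR (x1 OR x2)) OR x3)) IMPLIES x3 = T IMPLIES F = F
(x2 IMPLIES NOT (x1 IMPLIES x3)) IMPLIES ((NOT (x2 AND (NOT NOT (x3 IMPLIES x2) IMPLIES x2)) OR (((x1 OR x3) OR (x1 OR x2)) OR x3)) IMPLIES x3) = T IMPLIES F = F
x2 AND x3 = F AND F = F
((x2 IMPLIES NOT (x1 IMPLIES x3)) IMPLIES ((NOT (x2 AND (NOT NOT (x3 IMPLIES x2) IMPLIES x2)) OR (((x1 OR x3) OR (x1 OR x2)) OR x3)) IMPLIES x3)) IMPLIES (x2 AND x3) = F IMPLIES F = T
x2 IMPLIES x3 = F IMPLIES F = T
(((x2 IMPLIES NOT (x1 IMPLIES x3)) IMPLIES ((NOT (x2 AND (NOT NOT (x3 IMPLIES x2) IMPLIES x2)) OR (((x1 OR x3) OR (x1 OR x2)) OR x3)) IMPLIES x3)) IMPLIES (x2 AND x3)) AND (x2 IMPLIES x3) = T AND T = T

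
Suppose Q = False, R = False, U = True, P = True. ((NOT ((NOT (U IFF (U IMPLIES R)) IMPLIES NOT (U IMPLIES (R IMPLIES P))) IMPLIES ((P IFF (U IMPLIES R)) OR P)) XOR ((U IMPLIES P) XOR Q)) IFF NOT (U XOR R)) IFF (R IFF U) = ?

Substituting Q=False, R=False, U=True, P=True:
U IMPLIES R = True IMPLIES False = False
U IFF (U IMPLIES R) = True IFF False = False
NOT (U IFF (U IMPLIES R)) = NOT False = True
R IMPLIES P = False IMPLIES True = True
U IMPLIES (R IMPLIES P) = True IMPLIES True = True
NOT (U IMPLIES (R IMPLIES P)) = NOT True = False
NOT (U IFF (U IMPLIES R)) IMPLIES NOT (U IMPLIES (R IMPLIES P)) = True IMPLIES False = False
U IMPLIES R = True IMPLIES False = False
P IFF (U IMPLIES R) = True IFF False = False
(P IFF (U IMPLIES R)) OR P = False OR True = True
(NOT (U IFF (U IMPLIES R)) IMPLIES NOT (U IMPLIES (R IMPLIES P))) IMPLIES ((P IFF (U IMPLIES R)) OR P) = False IMPLIES True = True
NOT ((NOT (U IFF (U IMPLIES R)) IMPLIES NOT (U IMPLIES (R IMPLIES P))) IMPLIES ((P IFF (U IMPLIES R)) OR P)) = NOT True = False
U IMPLIES P = True IMPLIES True = True
(U IMPLIES P) XOR Q = True XOR False = True
NOT ((NOT (U IFF (U IMPLIES R)) IMPLIES NOT (U IMPLIES (R IMPLIES P))) IMPLIES ((P IFF (U IMPLIES R)) OR P)) XOR ((U IMPLIES P) XOR Q) = False XOR True = True
U XOR R = True XOR False = True
NOT (U XOR R) = NOT True = False
(NOT ((NOT (U IFF (U IMPLIES R)) IMPLIES NOT (U IMPLIES (R IMPLIES P))) IMPLIES ((P IFF (U IMPLIES R)) OR P)) XOR ((U IMPLIES P) XOR Q)) IFF NOT (U XOR R) = True IFF False = False
R IFF U = False IFF True = False
((NOT ((NOT (U IFF (U IMPLIES R)) IMPLIES NOT (U IMPLIES (R IMPLIES P))) IMPLIES ((P IFF (U IMPLIES R)) OR P)) XOR ((U IMPLIES P) XOR Q)) IFF NOT (U XOR R)) IFF (R IFF U) = False IFF False = True

True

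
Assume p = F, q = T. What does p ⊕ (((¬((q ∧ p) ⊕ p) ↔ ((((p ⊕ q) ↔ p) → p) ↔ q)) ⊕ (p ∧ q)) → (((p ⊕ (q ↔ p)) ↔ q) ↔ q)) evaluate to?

F

q ∧ p = T ∧ F = F
(q ∧ p) ⊕ p = F ⊕ F = F
¬((q ∧ p) ⊕ p) = ¬F = T
p ⊕ q = F ⊕ T = T
(p ⊕ q) ↔ p = T ↔ F = F
((p ⊕ q) ↔ p) → p = F → F = T
(((p ⊕ q) ↔ p) → p) ↔ q = T ↔ T = T
¬((q ∧ p) ⊕ p) ↔ ((((p ⊕ q) ↔ p) → p) ↔ q) = T ↔ T = T
p ∧ q = F ∧ T = F
(¬((q ∧ p) ⊕ p) ↔ ((((p ⊕ q) ↔ p) → p) ↔ q)) ⊕ (p ∧ q) = T ⊕ F = T
q ↔ p = T ↔ F = F
p ⊕ (q ↔ p) = F ⊕ F = F
(p ⊕ (q ↔ p)) ↔ q = F ↔ T = F
((p ⊕ (q ↔ p)) ↔ q) ↔ q = F ↔ T = F
((¬((q ∧ p) ⊕ p) ↔ ((((p ⊕ q) ↔ p) → p) ↔ q)) ⊕ (p ∧ q)) → (((p ⊕ (q ↔ p)) ↔ q) ↔ q) = T → F = F
p ⊕ (((¬((q ∧ p) ⊕ p) ↔ ((((p ⊕ q) ↔ p) → p) ↔ q)) ⊕ (p ∧ q)) → (((p ⊕ (q ↔ p)) ↔ q) ↔ q)) = F ⊕ F = F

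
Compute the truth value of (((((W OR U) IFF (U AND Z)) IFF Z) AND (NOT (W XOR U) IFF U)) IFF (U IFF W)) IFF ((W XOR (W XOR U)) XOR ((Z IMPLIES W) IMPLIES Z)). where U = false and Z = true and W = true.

true

W OR U = true OR false = true
U AND Z = false AND true = false
(W OR U) IFF (U AND Z) = true IFF false = false
((W OR U) IFF (U AND Z)) IFF Z = false IFF true = false
W XOR U = true XOR false = true
NOT (W XOR U) = NOT true = false
NOT (W XOR U) IFF U = false IFF false = true
(((W OR U) IFF (U AND Z)) IFF Z) AND (NOT (W XOR U) IFF U) = false AND true = false
U IFF W = false IFF true = false
((((W OR U) IFF (U AND Z)) IFF Z) AND (NOT (W XOR U) IFF U)) IFF (U IFF W) = false IFF false = true
W XOR U = true XOR false = true
W XOR (W XOR U) = true XOR true = false
Z IMPLIES W = true IMPLIES true = true
(Z IMPLIES W) IMPLIES Z = true IMPLIES true = true
(W XOR (W XOR U)) XOR ((Z IMPLIES W) IMPLIES Z) = false XOR true = true
(((((W OR U) IFF (U AND Z)) IFF Z) AND (NOT (W XOR U) IFF U)) IFF (U IFF W)) IFF ((W XOR (W XOR U)) XOR ((Z IMPLIES W) IMPLIES Z)) = true IFF true = true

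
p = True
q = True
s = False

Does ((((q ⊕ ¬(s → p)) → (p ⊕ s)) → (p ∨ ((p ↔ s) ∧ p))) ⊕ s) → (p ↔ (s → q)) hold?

True

s → p = False → True = True
¬(s → p) = ¬True = False
q ⊕ ¬(s → p) = True ⊕ False = True
p ⊕ s = True ⊕ False = True
(q ⊕ ¬(s → p)) → (p ⊕ s) = True → True = True
p ↔ s = True ↔ False = False
(p ↔ s) ∧ p = False ∧ True = False
p ∨ ((p ↔ s) ∧ p) = True ∨ False = True
((q ⊕ ¬(s → p)) → (p ⊕ s)) → (p ∨ ((p ↔ s) ∧ p)) = True → True = True
(((q ⊕ ¬(s → p)) → (p ⊕ s)) → (p ∨ ((p ↔ s) ∧ p))) ⊕ s = True ⊕ False = True
s → q = False → True = True
p ↔ (s → q) = True ↔ True = True
((((q ⊕ ¬(s → p)) → (p ⊕ s)) → (p ∨ ((p ↔ s) ∧ p))) ⊕ s) → (p ↔ (s → q)) = True → True = True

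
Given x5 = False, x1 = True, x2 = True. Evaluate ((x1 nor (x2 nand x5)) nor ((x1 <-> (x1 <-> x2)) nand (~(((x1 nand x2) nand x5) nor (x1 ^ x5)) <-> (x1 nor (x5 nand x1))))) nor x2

x2 nand x5 = True nand False = True
x1 nor (x2 nand x5) = True nor True = False
x1 <-> x2 = True <-> True = True
x1 <-> (x1 <-> x2) = True <-> True = True
x1 nand x2 = True nand True = False
(x1 nand x2) nand x5 = False nand False = True
x1 ^ x5 = True ^ False = True
((x1 nand x2) nand x5) nor (x1 ^ x5) = True nor True = False
~(((x1 nand x2) nand x5) nor (x1 ^ x5)) = ~False = True
x5 nand x1 = False nand True = True
x1 nor (x5 nand x1) = True nor True = False
~(((x1 nand x2) nand x5) nor (x1 ^ x5)) <-> (x1 nor (x5 nand x1)) = True <-> False = False
(x1 <-> (x1 <-> x2)) nand (~(((x1 nand x2) nand x5) nor (x1 ^ x5)) <-> (x1 nor (x5 nand x1))) = True nand False = True
(x1 nor (x2 nand x5)) nor ((x1 <-> (x1 <-> x2)) nand (~(((x1 nand x2) nand x5) nor (x1 ^ x5)) <-> (x1 nor (x5 nand x1)))) = False nor True = False
((x1 nor (x2 nand x5)) nor ((x1 <-> (x1 <-> x2)) nand (~(((x1 nand x2) nand x5) nor (x1 ^ x5)) <-> (x1 nor (x5 nand x1))))) nor x2 = False nor True = False

False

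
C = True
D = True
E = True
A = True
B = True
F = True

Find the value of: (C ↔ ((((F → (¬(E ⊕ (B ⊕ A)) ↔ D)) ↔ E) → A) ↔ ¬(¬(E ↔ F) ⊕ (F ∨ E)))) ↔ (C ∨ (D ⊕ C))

False

Substituting C=True, D=True, E=True, A=True, B=True, F=True:
B ⊕ A = True ⊕ True = False
E ⊕ (B ⊕ A) = True ⊕ False = True
¬(E ⊕ (B ⊕ A)) = ¬True = False
¬(E ⊕ (B ⊕ A)) ↔ D = False ↔ True = False
F → (¬(E ⊕ (B ⊕ A)) ↔ D) = True → False = False
(F → (¬(E ⊕ (B ⊕ A)) ↔ D)) ↔ E = False ↔ True = False
((F → (¬(E ⊕ (B ⊕ A)) ↔ D)) ↔ E) → A = False → True = True
E ↔ F = True ↔ True = True
¬(E ↔ F) = ¬True = False
F ∨ E = True ∨ True = True
¬(E ↔ F) ⊕ (F ∨ E) = False ⊕ True = True
¬(¬(E ↔ F) ⊕ (F ∨ E)) = ¬True = False
(((F → (¬(E ⊕ (B ⊕ A)) ↔ D)) ↔ E) → A) ↔ ¬(¬(E ↔ F) ⊕ (F ∨ E)) = True ↔ False = False
C ↔ ((((F → (¬(E ⊕ (B ⊕ A)) ↔ D)) ↔ E) → A) ↔ ¬(¬(E ↔ F) ⊕ (F ∨ E))) = True ↔ False = False
D ⊕ C = True ⊕ True = False
C ∨ (D ⊕ C) = True ∨ False = True
(C ↔ ((((F → (¬(E ⊕ (B ⊕ A)) ↔ D)) ↔ E) → A) ↔ ¬(¬(E ↔ F) ⊕ (F ∨ E)))) ↔ (C ∨ (D ⊕ C)) = False ↔ True = False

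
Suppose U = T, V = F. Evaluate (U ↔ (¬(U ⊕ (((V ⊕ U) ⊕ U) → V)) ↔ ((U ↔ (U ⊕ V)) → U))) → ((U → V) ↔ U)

F

V ⊕ U = F ⊕ T = T
(V ⊕ U) ⊕ U = T ⊕ T = F
((V ⊕ U) ⊕ U) → V = F → F = T
U ⊕ (((V ⊕ U) ⊕ U) → V) = T ⊕ T = F
¬(U ⊕ (((V ⊕ U) ⊕ U) → V)) = ¬F = T
U ⊕ V = T ⊕ F = T
U ↔ (U ⊕ V) = T ↔ T = T
(U ↔ (U ⊕ V)) → U = T → T = T
¬(U ⊕ (((V ⊕ U) ⊕ U) → V)) ↔ ((U ↔ (U ⊕ V)) → U) = T ↔ T = T
U ↔ (¬(U ⊕ (((V ⊕ U) ⊕ U) → V)) ↔ ((U ↔ (U ⊕ V)) → U)) = T ↔ T = T
U → V = T → F = F
(U → V) ↔ U = F ↔ T = F
(U ↔ (¬(U ⊕ (((V ⊕ U) ⊕ U) → V)) ↔ ((U ↔ (U ⊕ V)) → U))) → ((U → V) ↔ U) = T → F = F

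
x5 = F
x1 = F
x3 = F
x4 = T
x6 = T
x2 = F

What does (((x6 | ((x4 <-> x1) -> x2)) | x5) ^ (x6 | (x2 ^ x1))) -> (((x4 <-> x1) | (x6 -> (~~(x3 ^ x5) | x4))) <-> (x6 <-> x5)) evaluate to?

T

x4 <-> x1 = T <-> F = F
(x4 <-> x1) -> x2 = F -> F = T
x6 | ((x4 <-> x1) -> x2) = T | T = T
(x6 | ((x4 <-> x1) -> x2)) | x5 = T | F = T
x2 ^ x1 = F ^ F = F
x6 | (x2 ^ x1) = T | F = T
((x6 | ((x4 <-> x1) -> x2)) | x5) ^ (x6 | (x2 ^ x1)) = T ^ T = F
x4 <-> x1 = T <-> F = F
x3 ^ x5 = F ^ F = F
~(x3 ^ x5) = ~F = T
~~(x3 ^ x5) = ~T = F
~~(x3 ^ x5) | x4 = F | T = T
x6 -> (~~(x3 ^ x5) | x4) = T -> T = T
(x4 <-> x1) | (x6 -> (~~(x3 ^ x5) | x4)) = F | T = T
x6 <-> x5 = T <-> F = F
((x4 <-> x1) | (x6 -> (~~(x3 ^ x5) | x4))) <-> (x6 <-> x5) = T <-> F = F
(((x6 | ((x4 <-> x1) -> x2)) | x5) ^ (x6 | (x2 ^ x1))) -> (((x4 <-> x1) | (x6 -> (~~(x3 ^ x5) | x4))) <-> (x6 <-> x5)) = F -> F = T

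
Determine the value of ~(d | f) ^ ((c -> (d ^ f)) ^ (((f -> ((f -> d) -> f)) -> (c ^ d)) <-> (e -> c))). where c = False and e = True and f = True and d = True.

d | f = True | True = True
~(d | f) = ~True = False
d ^ f = True ^ True = False
c -> (d ^ f) = False -> False = True
f -> d = True -> True = True
(f -> d) -> f = True -> True = True
f -> ((f -> d) -> f) = True -> True = True
c ^ d = False ^ True = True
(f -> ((f -> d) -> f)) -> (c ^ d) = True -> True = True
e -> c = True -> False = False
((f -> ((f -> d) -> f)) -> (c ^ d)) <-> (e -> c) = True <-> False = False
(c -> (d ^ f)) ^ (((f -> ((f -> d) -> f)) -> (c ^ d)) <-> (e -> c)) = True ^ False = True
~(d | f) ^ ((c -> (d ^ f)) ^ (((f -> ((f -> d) -> f)) -> (c ^ d)) <-> (e -> c))) = False ^ True = True

True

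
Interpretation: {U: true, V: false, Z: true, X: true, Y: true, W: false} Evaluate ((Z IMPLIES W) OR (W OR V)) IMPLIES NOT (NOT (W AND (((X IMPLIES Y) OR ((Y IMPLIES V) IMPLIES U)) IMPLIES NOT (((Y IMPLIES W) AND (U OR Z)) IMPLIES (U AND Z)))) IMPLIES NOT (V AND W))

Z IMPLIES W = true IMPLIES false = false
W OR V = false OR false = false
(Z IMPLIES W) OR (W OR V) = false OR false = false
X IMPLIES Y = true IMPLIES true = true
Y IMPLIES V = true IMPLIES false = false
(Y IMPLIES V) IMPLIES U = false IMPLIES true = true
(X IMPLIES Y) OR ((Y IMPLIES V) IMPLIES U) = true OR true = true
Y IMPLIES W = true IMPLIES false = false
U OR Z = true OR true = true
(Y IMPLIES W) AND (U OR Z) = false AND true = false
U AND Z = true AND true = true
((Y IMPLIES W) AND (U OR Z)) IMPLIES (U AND Z) = false IMPLIES true = true
NOT (((Y IMPLIES W) AND (U OR Z)) IMPLIES (U AND Z)) = NOT true = false
((X IMPLIES Y) OR ((Y IMPLIES V) IMPLIES U)) IMPLIES NOT (((Y IMPLIES W) AND (U OR Z)) IMPLIES (U AND Z)) = true IMPLIES false = false
W AND (((X IMPLIES Y) OR ((Y IMPLIES V) IMPLIES U)) IMPLIES NOT (((Y IMPLIES W) AND (U OR Z)) IMPLIES (U AND Z))) = false AND false = false
NOT (W AND (((X IMPLIES Y) OR ((Y IMPLIES V) IMPLIES U)) IMPLIES NOT (((Y IMPLIES W) AND (U OR Z)) IMPLIES (U AND Z)))) = NOT false = true
V AND W = false AND false = false
NOT (V AND W) = NOT false = true
NOT (W AND (((X IMPLIES Y) OR ((Y IMPLIES V) IMPLIES U)) IMPLIES NOT (((Y IMPLIES W) AND (U OR Z)) IMPLIES (U AND Z)))) IMPLIES NOT (V AND W) = true IMPLIES true = true
NOT (NOT (W AND (((X IMPLIES Y) OR ((Y IMPLIES V) IMPLIES U)) IMPLIES NOT (((Y IMPLIES W) AND (U OR Z)) IMPLIES (U AND Z)))) IMPLIES NOT (V AND W)) = NOT true = false
((Z IMPLIES W) OR (W OR V)) IMPLIES NOT (NOT (W AND (((X IMPLIES Y) OR ((Y IMPLIES V) IMPLIES U)) IMPLIES NOT (((Y IMPLIES W) AND (U OR Z)) IMPLIES (U AND Z)))) IMPLIES NOT (V AND W)) = false IMPLIES false = true

true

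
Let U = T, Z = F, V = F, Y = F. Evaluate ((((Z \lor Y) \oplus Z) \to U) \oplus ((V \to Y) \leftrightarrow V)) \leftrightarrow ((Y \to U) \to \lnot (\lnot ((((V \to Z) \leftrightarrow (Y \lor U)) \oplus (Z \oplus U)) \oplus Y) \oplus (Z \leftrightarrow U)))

Z \lor Y = F \lor F = F
(Z \lor Y) \oplus Z = F \oplus F = F
((Z \lor Y) \oplus Z) \to U = F \to T = T
V \to Y = F \to F = T
(V \to Y) \leftrightarrow V = T \leftrightarrow F = F
(((Z \lor Y) \oplus Z) \to U) \oplus ((V \to Y) \leftrightarrow V) = T \oplus F = T
Y \to U = F \to T = T
V \to Z = F \to F = T
Y \lor U = F \lor T = T
(V \to Z) \leftrightarrow (Y \lor U) = T \leftrightarrow T = T
Z \oplus U = F \oplus T = T
((V \to Z) \leftrightarrow (Y \lor U)) \oplus (Z \oplus U) = T \oplus T = F
(((V \to Z) \leftrightarrow (Y \lor U)) \oplus (Z \oplus U)) \oplus Y = F \oplus F = F
\lnot ((((V \to Z) \leftrightarrow (Y \lor U)) \oplus (Z \oplus U)) \oplus Y) = \lnot F = T
Z \leftrightarrow U = F \leftrightarrow T = F
\lnot ((((V \to Z) \leftrightarrow (Y \lor U)) \oplus (Z \oplus U)) \oplus Y) \oplus (Z \leftrightarrow U) = T \oplus F = T
\lnot (\lnot ((((V \to Z) \leftrightarrow (Y \lor U)) \oplus (Z \oplus U)) \oplus Y) \oplus (Z \leftrightarrow U)) = \lnot T = F
(Y \to U) \to \lnot (\lnot ((((V \to Z) \leftrightarrow (Y \lor U)) \oplus (Z \oplus U)) \oplus Y) \oplus (Z \leftrightarrow U)) = T \to F = F
((((Z \lor Y) \oplus Z) \to U) \oplus ((V \to Y) \leftrightarrow V)) \leftrightarrow ((Y \to U) \to \lnot (\lnot ((((V \to Z) \leftrightarrow (Y \lor U)) \oplus (Z \oplus U)) \oplus Y) \oplus (Z \leftrightarrow U))) = T \leftrightarrow F = F

F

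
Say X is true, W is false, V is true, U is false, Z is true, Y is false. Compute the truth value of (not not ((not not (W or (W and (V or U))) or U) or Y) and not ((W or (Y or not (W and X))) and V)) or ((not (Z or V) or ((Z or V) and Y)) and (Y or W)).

Substituting X=True, W=False, V=True, U=False, Z=True, Y=False:
V or U = True or False = True
W and (V or U) = False and True = False
W or (W and (V or U)) = False or False = False
not (W or (W and (V or U))) = not False = True
not not (W or (W and (V or U))) = not True = False
not not (W or (W and (V or U))) or U = False or False = False
(not not (W or (W and (V or U))) or U) or Y = False or False = False
not ((not not (W or (W and (V or U))) or U) or Y) = not False = True
not not ((not not (W or (W and (V or U))) or U) or Y) = not True = False
W and X = False and True = False
not (W and X) = not False = True
Y or not (W and X) = False or True = True
W or (Y or not (W and X)) = False or True = True
(W or (Y or not (W and X))) and V = True and True = True
not ((W or (Y or not (W and X))) and V) = not True = False
not not ((not not (W or (W and (V or U))) or U) or Y) and not ((W or (Y or not (W and X))) and V) = False and False = False
Z or V = True or True = True
not (Z or V) = not True = False
Z or V = True or True = True
(Z or V) and Y = True and False = False
not (Z or V) or ((Z or V) and Y) = False or False = False
Y or W = False or False = False
(not (Z or V) or ((Z or V) and Y)) and (Y or W) = False and False = False
(not not ((not not (W or (W and (V or U))) or U) or Y) and not ((W or (Y or not (W and X))) and V)) or ((not (Z or V) or ((Z or V) and Y)) and (Y or W)) = False or False = False

False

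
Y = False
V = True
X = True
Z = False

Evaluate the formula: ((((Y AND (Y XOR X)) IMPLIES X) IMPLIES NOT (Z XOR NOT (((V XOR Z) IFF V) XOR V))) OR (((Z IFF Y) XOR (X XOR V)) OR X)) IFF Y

False

Y XOR X = False XOR True = True
Y AND (Y XOR X) = False AND True = False
(Y AND (Y XOR X)) IMPLIES X = False IMPLIES True = True
V XOR Z = True XOR False = True
(V XOR Z) IFF V = True IFF True = True
((V XOR Z) IFF V) XOR V = True XOR True = False
NOT (((V XOR Z) IFF V) XOR V) = NOT False = True
Z XOR NOT (((V XOR Z) IFF V) XOR V) = False XOR True = True
NOT (Z XOR NOT (((V XOR Z) IFF V) XOR V)) = NOT True = False
((Y AND (Y XOR X)) IMPLIES X) IMPLIES NOT (Z XOR NOT (((V XOR Z) IFF V) XOR V)) = True IMPLIES False = False
Z IFF Y = False IFF False = True
X XOR V = True XOR True = False
(Z IFF Y) XOR (X XOR V) = True XOR False = True
((Z IFF Y) XOR (X XOR V)) OR X = True OR True = True
(((Y AND (Y XOR X)) IMPLIES X) IMPLIES NOT (Z XOR NOT (((V XOR Z) IFF V) XOR V))) OR (((Z IFF Y) XOR (X XOR V)) OR X) = False OR True = True
((((Y AND (Y XOR X)) IMPLIES X) IMPLIES NOT (Z XOR NOT (((V XOR Z) IFF V) XOR V))) OR (((Z IFF Y) XOR (X XOR V)) OR X)) IFF Y = True IFF False = False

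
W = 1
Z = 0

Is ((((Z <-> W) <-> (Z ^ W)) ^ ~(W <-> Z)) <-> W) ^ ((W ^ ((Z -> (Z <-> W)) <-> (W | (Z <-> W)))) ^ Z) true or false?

Z <-> W = 0 <-> 1 = 0
Z ^ W = 0 ^ 1 = 1
(Z <-> W) <-> (Z ^ W) = 0 <-> 1 = 0
W <-> Z = 1 <-> 0 = 0
~(W <-> Z) = ~0 = 1
((Z <-> W) <-> (Z ^ W)) ^ ~(W <-> Z) = 0 ^ 1 = 1
(((Z <-> W) <-> (Z ^ W)) ^ ~(W <-> Z)) <-> W = 1 <-> 1 = 1
Z <-> W = 0 <-> 1 = 0
Z -> (Z <-> W) = 0 -> 0 = 1
Z <-> W = 0 <-> 1 = 0
W | (Z <-> W) = 1 | 0 = 1
(Z -> (Z <-> W)) <-> (W | (Z <-> W)) = 1 <-> 1 = 1
W ^ ((Z -> (Z <-> W)) <-> (W | (Z <-> W))) = 1 ^ 1 = 0
(W ^ ((Z -> (Z <-> W)) <-> (W | (Z <-> W)))) ^ Z = 0 ^ 0 = 0
((((Z <-> W) <-> (Z ^ W)) ^ ~(W <-> Z)) <-> W) ^ ((W ^ ((Z -> (Z <-> W)) <-> (W | (Z <-> W)))) ^ Z) = 1 ^ 0 = 1

1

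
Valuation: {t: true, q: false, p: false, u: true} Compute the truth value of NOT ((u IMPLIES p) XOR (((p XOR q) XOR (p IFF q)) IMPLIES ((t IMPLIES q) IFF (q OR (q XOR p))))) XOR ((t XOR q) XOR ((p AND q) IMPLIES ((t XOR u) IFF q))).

false

u IMPLIES p = true IMPLIES false = false
p XOR q = false XOR false = false
p IFF q = false IFF false = true
(p XOR q) XOR (p IFF q) = false XOR true = true
t IMPLIES q = true IMPLIES false = false
q XOR p = false XOR false = false
q OR (q XOR p) = false OR false = false
(t IMPLIES q) IFF (q OR (q XOR p)) = false IFF false = true
((p XOR q) XOR (p IFF q)) IMPLIES ((t IMPLIES q) IFF (q OR (q XOR p))) = true IMPLIES true = true
(u IMPLIES p) XOR (((p XOR q) XOR (p IFF q)) IMPLIES ((t IMPLIES q) IFF (q OR (q XOR p)))) = false XOR true = true
NOT ((u IMPLIES p) XOR (((p XOR q) XOR (p IFF q)) IMPLIES ((t IMPLIES q) IFF (q OR (q XOR p))))) = NOT true = false
t XOR q = true XOR false = true
p AND q = false AND false = false
t XOR u = true XOR true = false
(t XOR u) IFF q = false IFF false = true
(p AND q) IMPLIES ((t XOR u) IFF q) = false IMPLIES true = true
(t XOR q) XOR ((p AND q) IMPLIES ((t XOR u) IFF q)) = true XOR true = false
NOT ((u IMPLIES p) XOR (((p XOR q) XOR (p IFF q)) IMPLIES ((t IMPLIES q) IFF (q OR (q XOR p))))) XOR ((t XOR q) XOR ((p AND q) IMPLIES ((t XOR u) IFF q))) = false XOR false = false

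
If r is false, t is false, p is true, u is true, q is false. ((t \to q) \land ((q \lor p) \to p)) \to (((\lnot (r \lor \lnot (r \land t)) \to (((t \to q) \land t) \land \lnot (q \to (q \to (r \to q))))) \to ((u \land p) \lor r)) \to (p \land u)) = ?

T

Substituting r=F, t=F, p=T, u=T, q=F:
t \to q = F \to F = T
q \lor p = F \lor T = T
(q \lor p) \to p = T \to T = T
(t \to q) \land ((q \lor p) \to p) = T \land T = T
r \land t = F \land F = F
\lnot (r \land t) = \lnot F = T
r \lor \lnot (r \land t) = F \lor T = T
\lnot (r \lor \lnot (r \land t)) = \lnot T = F
t \to q = F \to F = T
(t \to q) \land t = T \land F = F
r \to q = F \to F = T
q \to (r \to q) = F \to T = T
q \to (q \to (r \to q)) = F \to T = T
\lnot (q \to (q \to (r \to q))) = \lnot T = F
((t \to q) \land t) \land \lnot (q \to (q \to (r \to q))) = F \land F = F
\lnot (r \lor \lnot (r \land t)) \to (((t \to q) \land t) \land \lnot (q \to (q \to (r \to q)))) = F \to F = T
u \land p = T \land T = T
(u \land p) \lor r = T \lor F = T
(\lnot (r \lor \lnot (r \land t)) \to (((t \to q) \land t) \land \lnot (q \to (q \to (r \to q))))) \to ((u \land p) \lor r) = T \to T = T
p \land u = T \land T = T
((\lnot (r \lor \lnot (r \land t)) \to (((t \to q) \land t) \land \lnot (q \to (q \to (r \to q))))) \to ((u \land p) \lor r)) \to (p \land u) = T \to T = T
((t \to q) \land ((q \lor p) \to p)) \to (((\lnot (r \lor \lnot (r \land t)) \to (((t \to q) \land t) \land \lnot (q \to (q \to (r \to q))))) \to ((u \land p) \lor r)) \to (p \land u)) = T \to T = T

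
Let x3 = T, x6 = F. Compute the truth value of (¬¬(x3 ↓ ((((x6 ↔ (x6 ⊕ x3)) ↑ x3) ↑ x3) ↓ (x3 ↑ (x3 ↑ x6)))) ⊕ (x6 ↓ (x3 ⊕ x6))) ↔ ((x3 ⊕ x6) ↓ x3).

x6 ⊕ x3 = F ⊕ T = T
x6 ↔ (x6 ⊕ x3) = F ↔ T = F
(x6 ↔ (x6 ⊕ x3)) ↑ x3 = F ↑ T = T
((x6 ↔ (x6 ⊕ x3)) ↑ x3) ↑ x3 = T ↑ T = F
x3 ↑ x6 = T ↑ F = T
x3 ↑ (x3 ↑ x6) = T ↑ T = F
(((x6 ↔ (x6 ⊕ x3)) ↑ x3) ↑ x3) ↓ (x3 ↑ (x3 ↑ x6)) = F ↓ F = T
x3 ↓ ((((x6 ↔ (x6 ⊕ x3)) ↑ x3) ↑ x3) ↓ (x3 ↑ (x3 ↑ x6))) = T ↓ T = F
¬(x3 ↓ ((((x6 ↔ (x6 ⊕ x3)) ↑ x3) ↑ x3) ↓ (x3 ↑ (x3 ↑ x6)))) = ¬F = T
¬¬(x3 ↓ ((((x6 ↔ (x6 ⊕ x3)) ↑ x3) ↑ x3) ↓ (x3 ↑ (x3 ↑ x6)))) = ¬T = F
x3 ⊕ x6 = T ⊕ F = T
x6 ↓ (x3 ⊕ x6) = F ↓ T = F
¬¬(x3 ↓ ((((x6 ↔ (x6 ⊕ x3)) ↑ x3) ↑ x3) ↓ (x3 ↑ (x3 ↑ x6)))) ⊕ (x6 ↓ (x3 ⊕ x6)) = F ⊕ F = F
x3 ⊕ x6 = T ⊕ F = T
(x3 ⊕ x6) ↓ x3 = T ↓ T = F
(¬¬(x3 ↓ ((((x6 ↔ (x6 ⊕ x3)) ↑ x3) ↑ x3) ↓ (x3 ↑ (x3 ↑ x6)))) ⊕ (x6 ↓ (x3 ⊕ x6))) ↔ ((x3 ⊕ x6) ↓ x3) = F ↔ F = T

T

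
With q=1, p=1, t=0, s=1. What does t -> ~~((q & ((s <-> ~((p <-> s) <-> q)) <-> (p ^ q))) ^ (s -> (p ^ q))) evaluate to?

p <-> s = 1 <-> 1 = 1
(p <-> s) <-> q = 1 <-> 1 = 1
~((p <-> s) <-> q) = ~1 = 0
s <-> ~((p <-> s) <-> q) = 1 <-> 0 = 0
p ^ q = 1 ^ 1 = 0
(s <-> ~((p <-> s) <-> q)) <-> (p ^ q) = 0 <-> 0 = 1
q & ((s <-> ~((p <-> s) <-> q)) <-> (p ^ q)) = 1 & 1 = 1
p ^ q = 1 ^ 1 = 0
s -> (p ^ q) = 1 -> 0 = 0
(q & ((s <-> ~((p <-> s) <-> q)) <-> (p ^ q))) ^ (s -> (p ^ q)) = 1 ^ 0 = 1
~((q & ((s <-> ~((p <-> s) <-> q)) <-> (p ^ q))) ^ (s -> (p ^ q))) = ~1 = 0
~~((q & ((s <-> ~((p <-> s) <-> q)) <-> (p ^ q))) ^ (s -> (p ^ q))) = ~0 = 1
t -> ~~((q & ((s <-> ~((p <-> s) <-> q)) <-> (p ^ q))) ^ (s -> (p ^ q))) = 0 -> 1 = 1

1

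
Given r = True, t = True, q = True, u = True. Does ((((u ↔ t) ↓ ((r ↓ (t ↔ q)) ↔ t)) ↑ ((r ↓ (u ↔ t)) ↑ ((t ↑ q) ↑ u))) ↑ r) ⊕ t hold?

Substituting r=True, t=True, q=True, u=True:
u ↔ t = True ↔ True = True
t ↔ q = True ↔ True = True
r ↓ (t ↔ q) = True ↓ True = False
(r ↓ (t ↔ q)) ↔ t = False ↔ True = False
(u ↔ t) ↓ ((r ↓ (t ↔ q)) ↔ t) = True ↓ False = False
u ↔ t = True ↔ True = True
r ↓ (u ↔ t) = True ↓ True = False
t ↑ q = True ↑ True = False
(t ↑ q) ↑ u = False ↑ True = True
(r ↓ (u ↔ t)) ↑ ((t ↑ q) ↑ u) = False ↑ True = True
((u ↔ t) ↓ ((r ↓ (t ↔ q)) ↔ t)) ↑ ((r ↓ (u ↔ t)) ↑ ((t ↑ q) ↑ u)) = False ↑ True = True
(((u ↔ t) ↓ ((r ↓ (t ↔ q)) ↔ t)) ↑ ((r ↓ (u ↔ t)) ↑ ((t ↑ q) ↑ u))) ↑ r = True ↑ True = False
((((u ↔ t) ↓ ((r ↓ (t ↔ q)) ↔ t)) ↑ ((r ↓ (u ↔ t)) ↑ ((t ↑ q) ↑ u))) ↑ r) ⊕ t = False ⊕ True = True

True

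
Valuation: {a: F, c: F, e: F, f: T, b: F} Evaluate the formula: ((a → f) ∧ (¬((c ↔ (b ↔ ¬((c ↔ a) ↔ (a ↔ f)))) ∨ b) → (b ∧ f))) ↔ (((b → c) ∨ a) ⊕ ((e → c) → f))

Substituting a=F, c=F, e=F, f=T, b=F:
a → f = F → T = T
c ↔ a = F ↔ F = T
a ↔ f = F ↔ T = F
(c ↔ a) ↔ (a ↔ f) = T ↔ F = F
¬((c ↔ a) ↔ (a ↔ f)) = ¬F = T
b ↔ ¬((c ↔ a) ↔ (a ↔ f)) = F ↔ T = F
c ↔ (b ↔ ¬((c ↔ a) ↔ (a ↔ f))) = F ↔ F = T
(c ↔ (b ↔ ¬((c ↔ a) ↔ (a ↔ f)))) ∨ b = T ∨ F = T
¬((c ↔ (b ↔ ¬((c ↔ a) ↔ (a ↔ f)))) ∨ b) = ¬T = F
b ∧ f = F ∧ T = F
¬((c ↔ (b ↔ ¬((c ↔ a) ↔ (a ↔ f)))) ∨ b) → (b ∧ f) = F → F = T
(a → f) ∧ (¬((c ↔ (b ↔ ¬((c ↔ a) ↔ (a ↔ f)))) ∨ b) → (b ∧ f)) = T ∧ T = T
b → c = F → F = T
(b → c) ∨ a = T ∨ F = T
e → c = F → F = T
(e → c) → f = T → T = T
((b → c) ∨ a) ⊕ ((e → c) → f) = T ⊕ T = F
((a → f) ∧ (¬((c ↔ (b ↔ ¬((c ↔ a) ↔ (a ↔ f)))) ∨ b) → (b ∧ f))) ↔ (((b → c) ∨ a) ⊕ ((e → c) → f)) = T ↔ F = F

F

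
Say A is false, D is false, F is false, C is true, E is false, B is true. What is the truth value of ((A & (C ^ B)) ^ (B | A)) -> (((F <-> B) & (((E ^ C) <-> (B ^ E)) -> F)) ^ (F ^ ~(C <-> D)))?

C ^ B = 1 ^ 1 = 0
A & (C ^ B) = 0 & 0 = 0
B | A = 1 | 0 = 1
(A & (C ^ B)) ^ (B | A) = 0 ^ 1 = 1
F <-> B = 0 <-> 1 = 0
E ^ C = 0 ^ 1 = 1
B ^ E = 1 ^ 0 = 1
(E ^ C) <-> (B ^ E) = 1 <-> 1 = 1
((E ^ C) <-> (B ^ E)) -> F = 1 -> 0 = 0
(F <-> B) & (((E ^ C) <-> (B ^ E)) -> F) = 0 & 0 = 0
C <-> D = 1 <-> 0 = 0
~(C <-> D) = ~0 = 1
F ^ ~(C <-> D) = 0 ^ 1 = 1
((F <-> B) & (((E ^ C) <-> (B ^ E)) -> F)) ^ (F ^ ~(C <-> D)) = 0 ^ 1 = 1
((A & (C ^ B)) ^ (B | A)) -> (((F <-> B) & (((E ^ C) <-> (B ^ E)) -> F)) ^ (F ^ ~(C <-> D))) = 1 -> 1 = 1

1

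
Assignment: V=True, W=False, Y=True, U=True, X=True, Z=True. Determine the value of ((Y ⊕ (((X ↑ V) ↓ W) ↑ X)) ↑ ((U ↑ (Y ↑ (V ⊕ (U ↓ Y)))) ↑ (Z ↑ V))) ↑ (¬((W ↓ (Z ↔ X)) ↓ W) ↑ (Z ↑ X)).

X ↑ V = True ↑ True = False
(X ↑ V) ↓ W = False ↓ False = True
((X ↑ V) ↓ W) ↑ X = True ↑ True = False
Y ⊕ (((X ↑ V) ↓ W) ↑ X) = True ⊕ False = True
U ↓ Y = True ↓ True = False
V ⊕ (U ↓ Y) = True ⊕ False = True
Y ↑ (V ⊕ (U ↓ Y)) = True ↑ True = False
U ↑ (Y ↑ (V ⊕ (U ↓ Y))) = True ↑ False = True
Z ↑ V = True ↑ True = False
(U ↑ (Y ↑ (V ⊕ (U ↓ Y)))) ↑ (Z ↑ V) = True ↑ False = True
(Y ⊕ (((X ↑ V) ↓ W) ↑ X)) ↑ ((U ↑ (Y ↑ (V ⊕ (U ↓ Y)))) ↑ (Z ↑ V)) = True ↑ True = False
Z ↔ X = True ↔ True = True
W ↓ (Z ↔ X) = False ↓ True = False
(W ↓ (Z ↔ X)) ↓ W = False ↓ False = True
¬((W ↓ (Z ↔ X)) ↓ W) = ¬True = False
Z ↑ X = True ↑ True = False
¬((W ↓ (Z ↔ X)) ↓ W) ↑ (Z ↑ X) = False ↑ False = True
((Y ⊕ (((X ↑ V) ↓ W) ↑ X)) ↑ ((U ↑ (Y ↑ (V ⊕ (U ↓ Y)))) ↑ (Z ↑ V))) ↑ (¬((W ↓ (Z ↔ X)) ↓ W) ↑ (Z ↑ X)) = False ↑ True = True

True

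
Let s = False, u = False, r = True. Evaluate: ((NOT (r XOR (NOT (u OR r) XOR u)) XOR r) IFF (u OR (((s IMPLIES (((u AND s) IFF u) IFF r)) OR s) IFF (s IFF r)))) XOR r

Substituting s=False, u=False, r=True:
u OR r = False OR True = True
NOT (u OR r) = NOT True = False
NOT (u OR r) XOR u = False XOR False = False
r XOR (NOT (u OR r) XOR u) = True XOR False = True
NOT (r XOR (NOT (u OR r) XOR u)) = NOT True = False
NOT (r XOR (NOT (u OR r) XOR u)) XOR r = False XOR True = True
u AND s = False AND False = False
(u AND s) IFF u = False IFF False = True
((u AND s) IFF u) IFF r = True IFF True = True
s IMPLIES (((u AND s) IFF u) IFF r) = False IMPLIES True = True
(s IMPLIES (((u AND s) IFF u) IFF r)) OR s = True OR False = True
s IFF r = False IFF True = False
((s IMPLIES (((u AND s) IFF u) IFF r)) OR s) IFF (s IFF r) = True IFF False = False
u OR (((s IMPLIES (((u AND s) IFF u) IFF r)) OR s) IFF (s IFF r)) = False OR False = False
(NOT (r XOR (NOT (u OR r) XOR u)) XOR r) IFF (u OR (((s IMPLIES (((u AND s) IFF u) IFF r)) OR s) IFF (s IFF r))) = True IFF False = False
((NOT (r XOR (NOT (u OR r) XOR u)) XOR r) IFF (u OR (((s IMPLIES (((u AND s) IFF u) IFF r)) OR s) IFF (s IFF r)))) XOR r = False XOR True = True

True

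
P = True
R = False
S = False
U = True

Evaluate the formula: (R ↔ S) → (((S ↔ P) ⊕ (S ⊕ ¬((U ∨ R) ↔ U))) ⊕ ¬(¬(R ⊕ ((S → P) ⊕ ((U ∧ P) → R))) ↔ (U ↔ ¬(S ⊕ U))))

R ↔ S = False ↔ False = True
S ↔ P = False ↔ True = False
U ∨ R = True ∨ False = True
(U ∨ R) ↔ U = True ↔ True = True
¬((U ∨ R) ↔ U) = ¬True = False
S ⊕ ¬((U ∨ R) ↔ U) = False ⊕ False = False
(S ↔ P) ⊕ (S ⊕ ¬((U ∨ R) ↔ U)) = False ⊕ False = False
S → P = False → True = True
U ∧ P = True ∧ True = True
(U ∧ P) → R = True → False = False
(S → P) ⊕ ((U ∧ P) → R) = True ⊕ False = True
R ⊕ ((S → P) ⊕ ((U ∧ P) → R)) = False ⊕ True = True
¬(R ⊕ ((S → P) ⊕ ((U ∧ P) → R))) = ¬True = False
S ⊕ U = False ⊕ True = True
¬(S ⊕ U) = ¬True = False
U ↔ ¬(S ⊕ U) = True ↔ False = False
¬(R ⊕ ((S → P) ⊕ ((U ∧ P) → R))) ↔ (U ↔ ¬(S ⊕ U)) = False ↔ False = True
¬(¬(R ⊕ ((S → P) ⊕ ((U ∧ P) → R))) ↔ (U ↔ ¬(S ⊕ U))) = ¬True = False
((S ↔ P) ⊕ (S ⊕ ¬((U ∨ R) ↔ U))) ⊕ ¬(¬(R ⊕ ((S → P) ⊕ ((U ∧ P) → R))) ↔ (U ↔ ¬(S ⊕ U))) = False ⊕ False = False
(R ↔ S) → (((S ↔ P) ⊕ (S ⊕ ¬((U ∨ R) ↔ U))) ⊕ ¬(¬(R ⊕ ((S → P) ⊕ ((U ∧ P) → R))) ↔ (U ↔ ¬(S ⊕ U)))) = True → False = False

False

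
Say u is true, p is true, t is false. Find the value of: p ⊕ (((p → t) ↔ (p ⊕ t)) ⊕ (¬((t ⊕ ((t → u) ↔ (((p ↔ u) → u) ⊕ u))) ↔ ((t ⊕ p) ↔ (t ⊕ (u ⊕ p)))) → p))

False

p → t = True → False = False
p ⊕ t = True ⊕ False = True
(p → t) ↔ (p ⊕ t) = False ↔ True = False
t → u = False → True = True
p ↔ u = True ↔ True = True
(p ↔ u) → u = True → True = True
((p ↔ u) → u) ⊕ u = True ⊕ True = False
(t → u) ↔ (((p ↔ u) → u) ⊕ u) = True ↔ False = False
t ⊕ ((t → u) ↔ (((p ↔ u) → u) ⊕ u)) = False ⊕ False = False
t ⊕ p = False ⊕ True = True
u ⊕ p = True ⊕ True = False
t ⊕ (u ⊕ p) = False ⊕ False = False
(t ⊕ p) ↔ (t ⊕ (u ⊕ p)) = True ↔ False = False
(t ⊕ ((t → u) ↔ (((p ↔ u) → u) ⊕ u))) ↔ ((t ⊕ p) ↔ (t ⊕ (u ⊕ p))) = False ↔ False = True
¬((t ⊕ ((t → u) ↔ (((p ↔ u) → u) ⊕ u))) ↔ ((t ⊕ p) ↔ (t ⊕ (u ⊕ p)))) = ¬True = False
¬((t ⊕ ((t → u) ↔ (((p ↔ u) → u) ⊕ u))) ↔ ((t ⊕ p) ↔ (t ⊕ (u ⊕ p)))) → p = False → True = True
((p → t) ↔ (p ⊕ t)) ⊕ (¬((t ⊕ ((t → u) ↔ (((p ↔ u) → u) ⊕ u))) ↔ ((t ⊕ p) ↔ (t ⊕ (u ⊕ p)))) → p) = False ⊕ True = True
p ⊕ (((p → t) ↔ (p ⊕ t)) ⊕ (¬((t ⊕ ((t → u) ↔ (((p ↔ u) → u) ⊕ u))) ↔ ((t ⊕ p) ↔ (t ⊕ (u ⊕ p)))) → p)) = True ⊕ True = False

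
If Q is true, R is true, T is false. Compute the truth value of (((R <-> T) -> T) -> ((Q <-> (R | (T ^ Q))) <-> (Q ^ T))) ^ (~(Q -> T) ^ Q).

Substituting Q=1, R=1, T=0:
R <-> T = 1 <-> 0 = 0
(R <-> T) -> T = 0 -> 0 = 1
T ^ Q = 0 ^ 1 = 1
R | (T ^ Q) = 1 | 1 = 1
Q <-> (R | (T ^ Q)) = 1 <-> 1 = 1
Q ^ T = 1 ^ 0 = 1
(Q <-> (R | (T ^ Q))) <-> (Q ^ T) = 1 <-> 1 = 1
((R <-> T) -> T) -> ((Q <-> (R | (T ^ Q))) <-> (Q ^ T)) = 1 -> 1 = 1
Q -> T = 1 -> 0 = 0
~(Q -> T) = ~0 = 1
~(Q -> T) ^ Q = 1 ^ 1 = 0
(((R <-> T) -> T) -> ((Q <-> (R | (T ^ Q))) <-> (Q ^ T))) ^ (~(Q -> T) ^ Q) = 1 ^ 0 = 1

1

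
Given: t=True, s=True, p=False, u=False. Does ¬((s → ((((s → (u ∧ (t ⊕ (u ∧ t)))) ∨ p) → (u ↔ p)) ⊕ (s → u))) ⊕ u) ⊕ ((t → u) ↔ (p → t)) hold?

False

u ∧ t = False ∧ True = False
t ⊕ (u ∧ t) = True ⊕ False = True
u ∧ (t ⊕ (u ∧ t)) = False ∧ True = False
s → (u ∧ (t ⊕ (u ∧ t))) = True → False = False
(s → (u ∧ (t ⊕ (u ∧ t)))) ∨ p = False ∨ False = False
u ↔ p = False ↔ False = True
((s → (u ∧ (t ⊕ (u ∧ t)))) ∨ p) → (u ↔ p) = False → True = True
s → u = True → False = False
(((s → (u ∧ (t ⊕ (u ∧ t)))) ∨ p) → (u ↔ p)) ⊕ (s → u) = True ⊕ False = True
s → ((((s → (u ∧ (t ⊕ (u ∧ t)))) ∨ p) → (u ↔ p)) ⊕ (s → u)) = True → True = True
(s → ((((s → (u ∧ (t ⊕ (u ∧ t)))) ∨ p) → (u ↔ p)) ⊕ (s → u))) ⊕ u = True ⊕ False = True
¬((s → ((((s → (u ∧ (t ⊕ (u ∧ t)))) ∨ p) → (u ↔ p)) ⊕ (s → u))) ⊕ u) = ¬True = False
t → u = True → False = False
p → t = False → True = True
(t → u) ↔ (p → t) = False ↔ True = False
¬((s → ((((s → (u ∧ (t ⊕ (u ∧ t)))) ∨ p) → (u ↔ p)) ⊕ (s → u))) ⊕ u) ⊕ ((t → u) ↔ (p → t)) = False ⊕ False = False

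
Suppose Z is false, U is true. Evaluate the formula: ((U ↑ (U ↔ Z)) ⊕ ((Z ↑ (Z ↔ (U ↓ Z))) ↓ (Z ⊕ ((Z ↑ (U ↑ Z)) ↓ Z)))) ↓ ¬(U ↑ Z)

U ↔ Z = T ↔ F = F
U ↑ (U ↔ Z) = T ↑ F = T
U ↓ Z = T ↓ F = F
Z ↔ (U ↓ Z) = F ↔ F = T
Z ↑ (Z ↔ (U ↓ Z)) = F ↑ T = T
U ↑ Z = T ↑ F = T
Z ↑ (U ↑ Z) = F ↑ T = T
(Z ↑ (U ↑ Z)) ↓ Z = T ↓ F = F
Z ⊕ ((Z ↑ (U ↑ Z)) ↓ Z) = F ⊕ F = F
(Z ↑ (Z ↔ (U ↓ Z))) ↓ (Z ⊕ ((Z ↑ (U ↑ Z)) ↓ Z)) = T ↓ F = F
(U ↑ (U ↔ Z)) ⊕ ((Z ↑ (Z ↔ (U ↓ Z))) ↓ (Z ⊕ ((Z ↑ (U ↑ Z)) ↓ Z))) = T ⊕ F = T
U ↑ Z = T ↑ F = T
¬(U ↑ Z) = ¬T = F
((U ↑ (U ↔ Z)) ⊕ ((Z ↑ (Z ↔ (U ↓ Z))) ↓ (Z ⊕ ((Z ↑ (U ↑ Z)) ↓ Z)))) ↓ ¬(U ↑ Z) = T ↓ F = F

F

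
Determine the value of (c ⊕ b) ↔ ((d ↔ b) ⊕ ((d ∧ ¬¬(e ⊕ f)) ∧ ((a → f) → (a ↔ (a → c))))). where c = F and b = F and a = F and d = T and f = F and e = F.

Substituting c=F, b=F, a=F, d=T, f=F, e=F:
c ⊕ b = F ⊕ F = F
d ↔ b = T ↔ F = F
e ⊕ f = F ⊕ F = F
¬(e ⊕ f) = ¬F = T
¬¬(e ⊕ f) = ¬T = F
d ∧ ¬¬(e ⊕ f) = T ∧ F = F
a → f = F → F = T
a → c = F → F = T
a ↔ (a → c) = F ↔ T = F
(a → f) → (a ↔ (a → c)) = T → F = F
(d ∧ ¬¬(e ⊕ f)) ∧ ((a → f) → (a ↔ (a → c))) = F ∧ F = F
(d ↔ b) ⊕ ((d ∧ ¬¬(e ⊕ f)) ∧ ((a → f) → (a ↔ (a → c)))) = F ⊕ F = F
(c ⊕ b) ↔ ((d ↔ b) ⊕ ((d ∧ ¬¬(e ⊕ f)) ∧ ((a → f) → (a ↔ (a → c))))) = F ↔ F = T

T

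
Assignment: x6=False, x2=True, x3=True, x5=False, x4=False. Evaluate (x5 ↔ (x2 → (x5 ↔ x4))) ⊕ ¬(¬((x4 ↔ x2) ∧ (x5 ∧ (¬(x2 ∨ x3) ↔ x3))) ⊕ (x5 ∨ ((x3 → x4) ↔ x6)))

True

Substituting x6=False, x2=True, x3=True, x5=False, x4=False:
x5 ↔ x4 = False ↔ False = True
x2 → (x5 ↔ x4) = True → True = True
x5 ↔ (x2 → (x5 ↔ x4)) = False ↔ True = False
x4 ↔ x2 = False ↔ True = False
x2 ∨ x3 = True ∨ True = True
¬(x2 ∨ x3) = ¬True = False
¬(x2 ∨ x3) ↔ x3 = False ↔ True = False
x5 ∧ (¬(x2 ∨ x3) ↔ x3) = False ∧ False = False
(x4 ↔ x2) ∧ (x5 ∧ (¬(x2 ∨ x3) ↔ x3)) = False ∧ False = False
¬((x4 ↔ x2) ∧ (x5 ∧ (¬(x2 ∨ x3) ↔ x3))) = ¬False = True
x3 → x4 = True → False = False
(x3 → x4) ↔ x6 = False ↔ False = True
x5 ∨ ((x3 → x4) ↔ x6) = False ∨ True = True
¬((x4 ↔ x2) ∧ (x5 ∧ (¬(x2 ∨ x3) ↔ x3))) ⊕ (x5 ∨ ((x3 → x4) ↔ x6)) = True ⊕ True = False
¬(¬((x4 ↔ x2) ∧ (x5 ∧ (¬(x2 ∨ x3) ↔ x3))) ⊕ (x5 ∨ ((x3 → x4) ↔ x6))) = ¬False = True
(x5 ↔ (x2 → (x5 ↔ x4))) ⊕ ¬(¬((x4 ↔ x2) ∧ (x5 ∧ (¬(x2 ∨ x3) ↔ x3))) ⊕ (x5 ∨ ((x3 → x4) ↔ x6))) = False ⊕ True = True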